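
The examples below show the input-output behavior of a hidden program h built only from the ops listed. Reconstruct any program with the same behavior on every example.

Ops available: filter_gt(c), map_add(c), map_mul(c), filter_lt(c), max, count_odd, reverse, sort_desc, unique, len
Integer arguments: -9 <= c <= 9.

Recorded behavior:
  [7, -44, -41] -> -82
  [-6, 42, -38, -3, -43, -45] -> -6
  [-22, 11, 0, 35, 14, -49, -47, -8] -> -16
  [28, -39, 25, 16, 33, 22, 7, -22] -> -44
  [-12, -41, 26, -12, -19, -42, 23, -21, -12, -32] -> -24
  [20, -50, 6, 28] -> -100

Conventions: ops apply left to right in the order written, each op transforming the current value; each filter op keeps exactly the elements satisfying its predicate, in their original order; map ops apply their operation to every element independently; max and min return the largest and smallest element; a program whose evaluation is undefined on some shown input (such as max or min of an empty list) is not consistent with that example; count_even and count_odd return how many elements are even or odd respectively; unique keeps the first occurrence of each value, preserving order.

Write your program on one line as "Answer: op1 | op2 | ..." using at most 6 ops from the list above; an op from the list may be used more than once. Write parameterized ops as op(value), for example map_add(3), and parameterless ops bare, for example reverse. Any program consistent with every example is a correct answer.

filter_lt(0) | reverse | map_mul(2) | reverse | max

Check, running the answer program on each example:
  [7, -44, -41] -> [-44, -41] -> [-41, -44] -> [-82, -88] -> [-88, -82] -> -82
  [-6, 42, -38, -3, -43, -45] -> [-6, -38, -3, -43, -45] -> [-45, -43, -3, -38, -6] -> [-90, -86, -6, -76, -12] -> [-12, -76, -6, -86, -90] -> -6
  [-22, 11, 0, 35, 14, -49, -47, -8] -> [-22, -49, -47, -8] -> [-8, -47, -49, -22] -> [-16, -94, -98, -44] -> [-44, -98, -94, -16] -> -16
  [28, -39, 25, 16, 33, 22, 7, -22] -> [-39, -22] -> [-22, -39] -> [-44, -78] -> [-78, -44] -> -44
  [-12, -41, 26, -12, -19, -42, 23, -21, -12, -32] -> [-12, -41, -12, -19, -42, -21, -12, -32] -> [-32, -12, -21, -42, -19, -12, -41, -12] -> [-64, -24, -42, -84, -38, -24, -82, -24] -> [-24, -82, -24, -38, -84, -42, -24, -64] -> -24
  [20, -50, 6, 28] -> [-50] -> [-50] -> [-100] -> [-100] -> -100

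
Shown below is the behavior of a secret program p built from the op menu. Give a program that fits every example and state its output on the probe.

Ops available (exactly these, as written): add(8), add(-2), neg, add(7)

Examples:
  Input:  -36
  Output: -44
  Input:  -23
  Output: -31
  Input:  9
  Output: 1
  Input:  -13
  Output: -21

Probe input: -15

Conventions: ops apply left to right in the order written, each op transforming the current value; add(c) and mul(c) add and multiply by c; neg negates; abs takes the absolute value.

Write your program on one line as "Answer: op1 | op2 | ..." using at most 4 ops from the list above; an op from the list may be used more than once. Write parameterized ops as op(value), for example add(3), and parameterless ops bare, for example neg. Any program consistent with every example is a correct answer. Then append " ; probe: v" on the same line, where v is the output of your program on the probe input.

neg | add(8) | neg ; probe: -23

Check, running the answer program on each example:
  -36 -> 36 -> 44 -> -44
  -23 -> 23 -> 31 -> -31
  9 -> -9 -> -1 -> 1
  -13 -> 13 -> 21 -> -21
  probe: -15 -> 15 -> 23 -> -23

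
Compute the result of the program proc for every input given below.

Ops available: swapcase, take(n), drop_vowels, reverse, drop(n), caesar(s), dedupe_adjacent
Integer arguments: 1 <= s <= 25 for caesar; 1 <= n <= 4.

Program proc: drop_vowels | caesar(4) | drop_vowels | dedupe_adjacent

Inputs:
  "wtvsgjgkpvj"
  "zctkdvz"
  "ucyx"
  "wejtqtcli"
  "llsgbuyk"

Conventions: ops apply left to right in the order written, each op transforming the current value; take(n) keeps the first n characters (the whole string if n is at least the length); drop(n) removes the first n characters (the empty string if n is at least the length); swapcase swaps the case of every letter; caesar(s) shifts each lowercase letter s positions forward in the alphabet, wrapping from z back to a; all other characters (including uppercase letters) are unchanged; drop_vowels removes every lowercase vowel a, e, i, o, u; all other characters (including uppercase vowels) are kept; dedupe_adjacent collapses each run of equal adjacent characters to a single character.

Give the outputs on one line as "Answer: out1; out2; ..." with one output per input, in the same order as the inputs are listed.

"xzwknktzn"; "dgxhzd"; "gcb"; "nxgp"; "pwkfc"

Execution, op by op:
  "wtvsgjgkpvj" -> "wtvsgjgkpvj" -> "axzwknkotzn" -> "xzwknktzn" -> "xzwknktzn"
  "zctkdvz" -> "zctkdvz" -> "dgxohzd" -> "dgxhzd" -> "dgxhzd"
  "ucyx" -> "cyx" -> "gcb" -> "gcb" -> "gcb"
  "wejtqtcli" -> "wjtqtcl" -> "anxuxgp" -> "nxxgp" -> "nxgp"
  "llsgbuyk" -> "llsgbyk" -> "ppwkfco" -> "ppwkfc" -> "pwkfc"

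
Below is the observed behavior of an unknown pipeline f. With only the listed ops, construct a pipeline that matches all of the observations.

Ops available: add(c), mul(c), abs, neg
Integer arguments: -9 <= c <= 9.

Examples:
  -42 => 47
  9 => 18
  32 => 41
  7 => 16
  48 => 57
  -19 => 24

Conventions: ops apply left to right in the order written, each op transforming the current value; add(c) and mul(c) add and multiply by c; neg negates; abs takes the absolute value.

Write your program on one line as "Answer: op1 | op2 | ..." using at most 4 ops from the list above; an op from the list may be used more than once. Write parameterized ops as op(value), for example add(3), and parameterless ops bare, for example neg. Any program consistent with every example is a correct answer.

neg | add(-2) | abs | add(7)

Check, running the answer program on each example:
  -42 -> 42 -> 40 -> 40 -> 47
  9 -> -9 -> -11 -> 11 -> 18
  32 -> -32 -> -34 -> 34 -> 41
  7 -> -7 -> -9 -> 9 -> 16
  48 -> -48 -> -50 -> 50 -> 57
  -19 -> 19 -> 17 -> 17 -> 24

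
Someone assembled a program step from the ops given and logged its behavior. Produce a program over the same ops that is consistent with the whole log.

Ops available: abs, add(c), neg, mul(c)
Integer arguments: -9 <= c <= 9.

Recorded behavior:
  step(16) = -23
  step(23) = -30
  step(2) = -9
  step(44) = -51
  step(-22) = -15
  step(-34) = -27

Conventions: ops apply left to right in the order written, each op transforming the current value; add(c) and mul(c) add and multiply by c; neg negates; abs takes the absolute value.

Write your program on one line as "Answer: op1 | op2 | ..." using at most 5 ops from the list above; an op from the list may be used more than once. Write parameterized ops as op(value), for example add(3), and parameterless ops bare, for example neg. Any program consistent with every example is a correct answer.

mul(-1) | add(-7) | abs | neg

Check, running the answer program on each example:
  16 -> -16 -> -23 -> 23 -> -23
  23 -> -23 -> -30 -> 30 -> -30
  2 -> -2 -> -9 -> 9 -> -9
  44 -> -44 -> -51 -> 51 -> -51
  -22 -> 22 -> 15 -> 15 -> -15
  -34 -> 34 -> 27 -> 27 -> -27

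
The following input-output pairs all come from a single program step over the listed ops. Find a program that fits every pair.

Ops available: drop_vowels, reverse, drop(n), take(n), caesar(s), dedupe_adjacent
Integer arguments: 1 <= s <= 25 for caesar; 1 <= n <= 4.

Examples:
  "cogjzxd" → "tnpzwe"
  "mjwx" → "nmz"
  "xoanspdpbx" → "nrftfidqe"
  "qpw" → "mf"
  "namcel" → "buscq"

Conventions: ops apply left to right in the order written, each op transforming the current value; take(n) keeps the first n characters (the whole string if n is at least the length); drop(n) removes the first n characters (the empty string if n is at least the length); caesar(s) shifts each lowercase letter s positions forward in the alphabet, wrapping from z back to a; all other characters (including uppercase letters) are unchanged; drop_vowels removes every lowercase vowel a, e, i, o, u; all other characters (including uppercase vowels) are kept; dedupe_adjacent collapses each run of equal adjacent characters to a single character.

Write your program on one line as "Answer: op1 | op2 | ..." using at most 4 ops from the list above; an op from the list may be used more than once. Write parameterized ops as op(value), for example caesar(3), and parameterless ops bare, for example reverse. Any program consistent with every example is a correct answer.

drop(1) | reverse | caesar(16)

Check, running the answer program on each example:
  "cogjzxd" -> "ogjzxd" -> "dxzjgo" -> "tnpzwe"
  "mjwx" -> "jwx" -> "xwj" -> "nmz"
  "xoanspdpbx" -> "oanspdpbx" -> "xbpdpsnao" -> "nrftfidqe"
  "qpw" -> "pw" -> "wp" -> "mf"
  "namcel" -> "amcel" -> "lecma" -> "buscq"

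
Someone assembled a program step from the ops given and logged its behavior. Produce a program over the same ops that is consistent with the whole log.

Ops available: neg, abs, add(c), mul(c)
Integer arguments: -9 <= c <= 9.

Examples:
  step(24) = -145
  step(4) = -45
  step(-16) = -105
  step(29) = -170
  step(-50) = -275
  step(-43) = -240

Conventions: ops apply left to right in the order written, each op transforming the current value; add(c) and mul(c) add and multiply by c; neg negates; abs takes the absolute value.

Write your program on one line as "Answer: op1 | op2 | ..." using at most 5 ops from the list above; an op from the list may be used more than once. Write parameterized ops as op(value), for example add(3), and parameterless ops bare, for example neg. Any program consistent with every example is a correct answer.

abs | add(8) | add(-3) | mul(5) | neg

Check, running the answer program on each example:
  24 -> 24 -> 32 -> 29 -> 145 -> -145
  4 -> 4 -> 12 -> 9 -> 45 -> -45
  -16 -> 16 -> 24 -> 21 -> 105 -> -105
  29 -> 29 -> 37 -> 34 -> 170 -> -170
  -50 -> 50 -> 58 -> 55 -> 275 -> -275
  -43 -> 43 -> 51 -> 48 -> 240 -> -240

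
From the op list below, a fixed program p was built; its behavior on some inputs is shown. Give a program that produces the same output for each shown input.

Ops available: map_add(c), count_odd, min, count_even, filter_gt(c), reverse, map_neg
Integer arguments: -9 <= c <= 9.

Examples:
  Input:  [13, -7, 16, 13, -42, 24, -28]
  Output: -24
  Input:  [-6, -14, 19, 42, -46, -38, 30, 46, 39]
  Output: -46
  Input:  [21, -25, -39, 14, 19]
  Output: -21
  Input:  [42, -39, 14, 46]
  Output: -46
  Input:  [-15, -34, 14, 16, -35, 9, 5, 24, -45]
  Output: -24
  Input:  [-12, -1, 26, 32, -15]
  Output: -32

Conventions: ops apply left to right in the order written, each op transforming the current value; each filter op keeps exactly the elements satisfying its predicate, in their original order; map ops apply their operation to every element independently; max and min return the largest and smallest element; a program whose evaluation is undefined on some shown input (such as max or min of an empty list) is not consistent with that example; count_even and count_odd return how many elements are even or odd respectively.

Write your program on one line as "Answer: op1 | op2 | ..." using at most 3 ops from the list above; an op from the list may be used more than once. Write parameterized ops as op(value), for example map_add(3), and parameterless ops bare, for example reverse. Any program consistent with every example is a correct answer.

filter_gt(-2) | map_neg | min

Check, running the answer program on each example:
  [13, -7, 16, 13, -42, 24, -28] -> [13, 16, 13, 24] -> [-13, -16, -13, -24] -> -24
  [-6, -14, 19, 42, -46, -38, 30, 46, 39] -> [19, 42, 30, 46, 39] -> [-19, -42, -30, -46, -39] -> -46
  [21, -25, -39, 14, 19] -> [21, 14, 19] -> [-21, -14, -19] -> -21
  [42, -39, 14, 46] -> [42, 14, 46] -> [-42, -14, -46] -> -46
  [-15, -34, 14, 16, -35, 9, 5, 24, -45] -> [14, 16, 9, 5, 24] -> [-14, -16, -9, -5, -24] -> -24
  [-12, -1, 26, 32, -15] -> [-1, 26, 32] -> [1, -26, -32] -> -32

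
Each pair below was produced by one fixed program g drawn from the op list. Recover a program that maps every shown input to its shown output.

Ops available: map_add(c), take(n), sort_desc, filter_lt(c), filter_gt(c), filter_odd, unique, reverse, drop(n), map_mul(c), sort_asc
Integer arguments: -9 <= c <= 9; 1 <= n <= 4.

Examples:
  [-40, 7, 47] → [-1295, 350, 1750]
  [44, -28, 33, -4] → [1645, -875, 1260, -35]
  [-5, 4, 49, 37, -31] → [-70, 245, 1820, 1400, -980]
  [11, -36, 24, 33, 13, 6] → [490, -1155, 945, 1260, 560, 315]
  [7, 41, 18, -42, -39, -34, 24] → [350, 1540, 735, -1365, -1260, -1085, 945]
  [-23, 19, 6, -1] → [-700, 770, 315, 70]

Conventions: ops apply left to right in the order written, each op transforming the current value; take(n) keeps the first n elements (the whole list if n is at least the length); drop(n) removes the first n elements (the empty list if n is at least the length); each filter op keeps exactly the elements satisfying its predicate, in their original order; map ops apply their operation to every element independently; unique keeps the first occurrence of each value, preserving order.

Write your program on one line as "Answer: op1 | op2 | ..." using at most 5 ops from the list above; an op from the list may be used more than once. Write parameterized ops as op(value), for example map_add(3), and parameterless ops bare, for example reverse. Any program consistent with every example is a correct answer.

map_add(3) | map_mul(-7) | map_mul(-1) | map_mul(5)

Check, running the answer program on each example:
  [-40, 7, 47] -> [-37, 10, 50] -> [259, -70, -350] -> [-259, 70, 350] -> [-1295, 350, 1750]
  [44, -28, 33, -4] -> [47, -25, 36, -1] -> [-329, 175, -252, 7] -> [329, -175, 252, -7] -> [1645, -875, 1260, -35]
  [-5, 4, 49, 37, -31] -> [-2, 7, 52, 40, -28] -> [14, -49, -364, -280, 196] -> [-14, 49, 364, 280, -196] -> [-70, 245, 1820, 1400, -980]
  [11, -36, 24, 33, 13, 6] -> [14, -33, 27, 36, 16, 9] -> [-98, 231, -189, -252, -112, -63] -> [98, -231, 189, 252, 112, 63] -> [490, -1155, 945, 1260, 560, 315]
  [7, 41, 18, -42, -39, -34, 24] -> [10, 44, 21, -39, -36, -31, 27] -> [-70, -308, -147, 273, 252, 217, -189] -> [70, 308, 147, -273, -252, -217, 189] -> [350, 1540, 735, -1365, -1260, -1085, 945]
  [-23, 19, 6, -1] -> [-20, 22, 9, 2] -> [140, -154, -63, -14] -> [-140, 154, 63, 14] -> [-700, 770, 315, 70]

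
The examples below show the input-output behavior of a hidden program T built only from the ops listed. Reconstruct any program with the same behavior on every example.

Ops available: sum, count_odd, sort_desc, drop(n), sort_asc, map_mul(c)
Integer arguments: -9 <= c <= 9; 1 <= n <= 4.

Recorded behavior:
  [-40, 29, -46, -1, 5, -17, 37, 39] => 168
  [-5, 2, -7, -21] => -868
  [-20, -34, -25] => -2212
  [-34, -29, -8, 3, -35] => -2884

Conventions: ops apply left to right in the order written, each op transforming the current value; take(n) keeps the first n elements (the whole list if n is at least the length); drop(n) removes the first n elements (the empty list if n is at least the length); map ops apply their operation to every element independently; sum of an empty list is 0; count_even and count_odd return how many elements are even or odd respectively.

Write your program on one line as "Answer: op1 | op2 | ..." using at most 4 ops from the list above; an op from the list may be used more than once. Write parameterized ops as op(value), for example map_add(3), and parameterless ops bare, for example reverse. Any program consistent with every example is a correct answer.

map_mul(-4) | map_mul(-7) | sum

Check, running the answer program on each example:
  [-40, 29, -46, -1, 5, -17, 37, 39] -> [160, -116, 184, 4, -20, 68, -148, -156] -> [-1120, 812, -1288, -28, 140, -476, 1036, 1092] -> 168
  [-5, 2, -7, -21] -> [20, -8, 28, 84] -> [-140, 56, -196, -588] -> -868
  [-20, -34, -25] -> [80, 136, 100] -> [-560, -952, -700] -> -2212
  [-34, -29, -8, 3, -35] -> [136, 116, 32, -12, 140] -> [-952, -812, -224, 84, -980] -> -2884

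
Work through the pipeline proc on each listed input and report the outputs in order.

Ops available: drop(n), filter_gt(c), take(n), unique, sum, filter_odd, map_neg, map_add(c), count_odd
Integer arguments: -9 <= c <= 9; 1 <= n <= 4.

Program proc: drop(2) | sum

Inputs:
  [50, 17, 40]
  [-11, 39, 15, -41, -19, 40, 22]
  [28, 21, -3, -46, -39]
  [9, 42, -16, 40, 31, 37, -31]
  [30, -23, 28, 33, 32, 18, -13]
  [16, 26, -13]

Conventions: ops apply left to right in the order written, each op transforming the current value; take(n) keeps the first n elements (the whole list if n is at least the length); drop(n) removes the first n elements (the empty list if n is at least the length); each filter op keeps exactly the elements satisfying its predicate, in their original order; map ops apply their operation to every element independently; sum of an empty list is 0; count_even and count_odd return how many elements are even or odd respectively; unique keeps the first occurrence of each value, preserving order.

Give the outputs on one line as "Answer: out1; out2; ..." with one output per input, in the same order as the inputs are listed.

Execution, op by op:
  [50, 17, 40] -> [40] -> 40
  [-11, 39, 15, -41, -19, 40, 22] -> [15, -41, -19, 40, 22] -> 17
  [28, 21, -3, -46, -39] -> [-3, -46, -39] -> -88
  [9, 42, -16, 40, 31, 37, -31] -> [-16, 40, 31, 37, -31] -> 61
  [30, -23, 28, 33, 32, 18, -13] -> [28, 33, 32, 18, -13] -> 98
  [16, 26, -13] -> [-13] -> -13

40; 17; -88; 61; 98; -13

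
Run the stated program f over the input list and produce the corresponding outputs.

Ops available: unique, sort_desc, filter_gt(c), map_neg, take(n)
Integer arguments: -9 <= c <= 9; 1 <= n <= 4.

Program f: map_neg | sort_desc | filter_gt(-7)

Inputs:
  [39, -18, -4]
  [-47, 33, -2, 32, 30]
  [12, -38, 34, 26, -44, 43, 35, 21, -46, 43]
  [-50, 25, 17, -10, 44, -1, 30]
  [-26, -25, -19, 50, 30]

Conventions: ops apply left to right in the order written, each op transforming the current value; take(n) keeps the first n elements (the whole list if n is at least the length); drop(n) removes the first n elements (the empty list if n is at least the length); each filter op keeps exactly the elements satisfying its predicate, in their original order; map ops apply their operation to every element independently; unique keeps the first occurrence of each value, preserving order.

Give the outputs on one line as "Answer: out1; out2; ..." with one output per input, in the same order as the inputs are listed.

Execution, op by op:
  [39, -18, -4] -> [-39, 18, 4] -> [18, 4, -39] -> [18, 4]
  [-47, 33, -2, 32, 30] -> [47, -33, 2, -32, -30] -> [47, 2, -30, -32, -33] -> [47, 2]
  [12, -38, 34, 26, -44, 43, 35, 21, -46, 43] -> [-12, 38, -34, -26, 44, -43, -35, -21, 46, -43] -> [46, 44, 38, -12, -21, -26, -34, -35, -43, -43] -> [46, 44, 38]
  [-50, 25, 17, -10, 44, -1, 30] -> [50, -25, -17, 10, -44, 1, -30] -> [50, 10, 1, -17, -25, -30, -44] -> [50, 10, 1]
  [-26, -25, -19, 50, 30] -> [26, 25, 19, -50, -30] -> [26, 25, 19, -30, -50] -> [26, 25, 19]

[18, 4]; [47, 2]; [46, 44, 38]; [50, 10, 1]; [26, 25, 19]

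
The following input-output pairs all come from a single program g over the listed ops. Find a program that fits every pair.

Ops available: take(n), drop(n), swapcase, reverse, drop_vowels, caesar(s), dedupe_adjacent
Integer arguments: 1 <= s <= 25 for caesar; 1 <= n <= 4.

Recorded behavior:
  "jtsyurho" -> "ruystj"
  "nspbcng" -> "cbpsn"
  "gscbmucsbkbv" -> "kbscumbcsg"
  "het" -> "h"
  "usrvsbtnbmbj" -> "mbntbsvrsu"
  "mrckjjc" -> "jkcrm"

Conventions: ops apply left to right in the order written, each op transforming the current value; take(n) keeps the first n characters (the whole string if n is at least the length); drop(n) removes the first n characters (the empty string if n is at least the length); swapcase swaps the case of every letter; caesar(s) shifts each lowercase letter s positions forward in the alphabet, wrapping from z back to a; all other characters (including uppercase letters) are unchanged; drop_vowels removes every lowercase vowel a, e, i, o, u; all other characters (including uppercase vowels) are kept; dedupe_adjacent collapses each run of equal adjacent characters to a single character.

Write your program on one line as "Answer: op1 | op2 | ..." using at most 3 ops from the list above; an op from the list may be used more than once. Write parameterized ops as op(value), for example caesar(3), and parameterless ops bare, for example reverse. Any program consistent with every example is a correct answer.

reverse | drop(2)

Check, running the answer program on each example:
  "jtsyurho" -> "ohruystj" -> "ruystj"
  "nspbcng" -> "gncbpsn" -> "cbpsn"
  "gscbmucsbkbv" -> "vbkbscumbcsg" -> "kbscumbcsg"
  "het" -> "teh" -> "h"
  "usrvsbtnbmbj" -> "jbmbntbsvrsu" -> "mbntbsvrsu"
  "mrckjjc" -> "cjjkcrm" -> "jkcrm"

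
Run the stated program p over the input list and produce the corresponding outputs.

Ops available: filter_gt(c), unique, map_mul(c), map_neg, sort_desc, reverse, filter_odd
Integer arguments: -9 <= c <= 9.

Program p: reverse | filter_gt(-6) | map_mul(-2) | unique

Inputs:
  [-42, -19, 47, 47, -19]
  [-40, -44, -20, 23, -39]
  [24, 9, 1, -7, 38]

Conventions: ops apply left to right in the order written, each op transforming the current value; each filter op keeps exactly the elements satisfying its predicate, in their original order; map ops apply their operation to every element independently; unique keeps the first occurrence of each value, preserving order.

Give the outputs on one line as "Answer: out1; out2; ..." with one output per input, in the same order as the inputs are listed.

Execution, op by op:
  [-42, -19, 47, 47, -19] -> [-19, 47, 47, -19, -42] -> [47, 47] -> [-94, -94] -> [-94]
  [-40, -44, -20, 23, -39] -> [-39, 23, -20, -44, -40] -> [23] -> [-46] -> [-46]
  [24, 9, 1, -7, 38] -> [38, -7, 1, 9, 24] -> [38, 1, 9, 24] -> [-76, -2, -18, -48] -> [-76, -2, -18, -48]

[-94]; [-46]; [-76, -2, -18, -48]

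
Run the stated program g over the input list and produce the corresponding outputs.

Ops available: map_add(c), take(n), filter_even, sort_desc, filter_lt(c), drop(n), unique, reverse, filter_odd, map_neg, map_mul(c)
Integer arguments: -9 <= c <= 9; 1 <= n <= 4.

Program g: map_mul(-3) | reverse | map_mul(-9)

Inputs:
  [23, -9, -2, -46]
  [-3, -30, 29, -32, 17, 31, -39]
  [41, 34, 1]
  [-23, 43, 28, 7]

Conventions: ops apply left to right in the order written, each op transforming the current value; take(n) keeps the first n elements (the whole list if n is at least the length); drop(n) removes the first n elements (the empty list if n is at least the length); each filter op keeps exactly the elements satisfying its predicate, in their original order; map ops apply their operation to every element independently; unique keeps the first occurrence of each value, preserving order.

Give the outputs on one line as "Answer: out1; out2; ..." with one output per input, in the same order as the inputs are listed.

[-1242, -54, -243, 621]; [-1053, 837, 459, -864, 783, -810, -81]; [27, 918, 1107]; [189, 756, 1161, -621]

Execution, op by op:
  [23, -9, -2, -46] -> [-69, 27, 6, 138] -> [138, 6, 27, -69] -> [-1242, -54, -243, 621]
  [-3, -30, 29, -32, 17, 31, -39] -> [9, 90, -87, 96, -51, -93, 117] -> [117, -93, -51, 96, -87, 90, 9] -> [-1053, 837, 459, -864, 783, -810, -81]
  [41, 34, 1] -> [-123, -102, -3] -> [-3, -102, -123] -> [27, 918, 1107]
  [-23, 43, 28, 7] -> [69, -129, -84, -21] -> [-21, -84, -129, 69] -> [189, 756, 1161, -621]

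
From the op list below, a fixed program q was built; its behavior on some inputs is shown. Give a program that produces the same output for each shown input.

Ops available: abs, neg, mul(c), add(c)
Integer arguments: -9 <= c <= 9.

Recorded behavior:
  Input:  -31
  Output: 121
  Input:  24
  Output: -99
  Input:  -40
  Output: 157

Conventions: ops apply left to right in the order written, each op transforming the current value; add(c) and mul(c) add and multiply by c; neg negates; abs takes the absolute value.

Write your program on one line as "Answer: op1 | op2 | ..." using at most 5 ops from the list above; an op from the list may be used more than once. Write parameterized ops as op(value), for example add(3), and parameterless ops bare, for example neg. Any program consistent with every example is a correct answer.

neg | mul(-4) | add(-3) | add(6) | neg

Check, running the answer program on each example:
  -31 -> 31 -> -124 -> -127 -> -121 -> 121
  24 -> -24 -> 96 -> 93 -> 99 -> -99
  -40 -> 40 -> -160 -> -163 -> -157 -> 157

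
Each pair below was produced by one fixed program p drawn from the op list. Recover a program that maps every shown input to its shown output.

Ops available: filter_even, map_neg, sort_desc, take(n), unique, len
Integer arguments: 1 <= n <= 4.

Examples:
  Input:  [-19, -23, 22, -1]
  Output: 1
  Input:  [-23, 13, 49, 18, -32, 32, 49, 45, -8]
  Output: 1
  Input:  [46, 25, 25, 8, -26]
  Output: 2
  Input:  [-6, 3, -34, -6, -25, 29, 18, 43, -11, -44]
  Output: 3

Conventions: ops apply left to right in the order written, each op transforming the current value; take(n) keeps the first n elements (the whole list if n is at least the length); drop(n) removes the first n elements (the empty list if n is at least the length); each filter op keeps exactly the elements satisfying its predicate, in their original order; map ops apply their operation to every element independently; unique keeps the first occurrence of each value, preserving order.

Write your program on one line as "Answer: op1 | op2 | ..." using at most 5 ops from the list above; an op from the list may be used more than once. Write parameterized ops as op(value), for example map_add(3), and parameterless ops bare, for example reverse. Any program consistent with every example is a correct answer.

take(4) | filter_even | map_neg | len

Check, running the answer program on each example:
  [-19, -23, 22, -1] -> [-19, -23, 22, -1] -> [22] -> [-22] -> 1
  [-23, 13, 49, 18, -32, 32, 49, 45, -8] -> [-23, 13, 49, 18] -> [18] -> [-18] -> 1
  [46, 25, 25, 8, -26] -> [46, 25, 25, 8] -> [46, 8] -> [-46, -8] -> 2
  [-6, 3, -34, -6, -25, 29, 18, 43, -11, -44] -> [-6, 3, -34, -6] -> [-6, -34, -6] -> [6, 34, 6] -> 3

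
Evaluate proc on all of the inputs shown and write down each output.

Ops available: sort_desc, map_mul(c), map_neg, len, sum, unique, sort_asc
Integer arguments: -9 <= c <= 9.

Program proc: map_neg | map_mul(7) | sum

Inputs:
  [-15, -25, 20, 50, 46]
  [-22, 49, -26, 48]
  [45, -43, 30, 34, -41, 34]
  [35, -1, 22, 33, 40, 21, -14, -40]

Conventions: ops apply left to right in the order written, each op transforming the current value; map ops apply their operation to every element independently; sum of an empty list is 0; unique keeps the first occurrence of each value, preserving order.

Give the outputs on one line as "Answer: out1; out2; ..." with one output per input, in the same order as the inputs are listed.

Execution, op by op:
  [-15, -25, 20, 50, 46] -> [15, 25, -20, -50, -46] -> [105, 175, -140, -350, -322] -> -532
  [-22, 49, -26, 48] -> [22, -49, 26, -48] -> [154, -343, 182, -336] -> -343
  [45, -43, 30, 34, -41, 34] -> [-45, 43, -30, -34, 41, -34] -> [-315, 301, -210, -238, 287, -238] -> -413
  [35, -1, 22, 33, 40, 21, -14, -40] -> [-35, 1, -22, -33, -40, -21, 14, 40] -> [-245, 7, -154, -231, -280, -147, 98, 280] -> -672

-532; -343; -413; -672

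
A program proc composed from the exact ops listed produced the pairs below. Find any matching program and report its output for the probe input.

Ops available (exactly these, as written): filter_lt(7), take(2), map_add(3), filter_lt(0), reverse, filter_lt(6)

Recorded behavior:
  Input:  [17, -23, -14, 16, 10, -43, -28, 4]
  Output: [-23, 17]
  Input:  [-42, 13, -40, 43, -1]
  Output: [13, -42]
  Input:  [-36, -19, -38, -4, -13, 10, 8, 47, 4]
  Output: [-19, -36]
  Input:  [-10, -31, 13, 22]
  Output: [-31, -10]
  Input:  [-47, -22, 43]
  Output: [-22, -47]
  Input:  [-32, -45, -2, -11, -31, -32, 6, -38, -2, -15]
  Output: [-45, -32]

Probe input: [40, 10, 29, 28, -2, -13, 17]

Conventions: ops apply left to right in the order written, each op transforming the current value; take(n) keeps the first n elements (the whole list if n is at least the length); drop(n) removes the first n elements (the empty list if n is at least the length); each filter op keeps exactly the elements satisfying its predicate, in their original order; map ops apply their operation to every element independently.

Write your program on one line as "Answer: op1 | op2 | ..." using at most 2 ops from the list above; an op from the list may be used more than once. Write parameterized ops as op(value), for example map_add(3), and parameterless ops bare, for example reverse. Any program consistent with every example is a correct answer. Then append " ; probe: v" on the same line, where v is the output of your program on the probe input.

take(2) | reverse ; probe: [10, 40]

Check, running the answer program on each example:
  [17, -23, -14, 16, 10, -43, -28, 4] -> [17, -23] -> [-23, 17]
  [-42, 13, -40, 43, -1] -> [-42, 13] -> [13, -42]
  [-36, -19, -38, -4, -13, 10, 8, 47, 4] -> [-36, -19] -> [-19, -36]
  [-10, -31, 13, 22] -> [-10, -31] -> [-31, -10]
  [-47, -22, 43] -> [-47, -22] -> [-22, -47]
  [-32, -45, -2, -11, -31, -32, 6, -38, -2, -15] -> [-32, -45] -> [-45, -32]
  probe: [40, 10, 29, 28, -2, -13, 17] -> [40, 10] -> [10, 40]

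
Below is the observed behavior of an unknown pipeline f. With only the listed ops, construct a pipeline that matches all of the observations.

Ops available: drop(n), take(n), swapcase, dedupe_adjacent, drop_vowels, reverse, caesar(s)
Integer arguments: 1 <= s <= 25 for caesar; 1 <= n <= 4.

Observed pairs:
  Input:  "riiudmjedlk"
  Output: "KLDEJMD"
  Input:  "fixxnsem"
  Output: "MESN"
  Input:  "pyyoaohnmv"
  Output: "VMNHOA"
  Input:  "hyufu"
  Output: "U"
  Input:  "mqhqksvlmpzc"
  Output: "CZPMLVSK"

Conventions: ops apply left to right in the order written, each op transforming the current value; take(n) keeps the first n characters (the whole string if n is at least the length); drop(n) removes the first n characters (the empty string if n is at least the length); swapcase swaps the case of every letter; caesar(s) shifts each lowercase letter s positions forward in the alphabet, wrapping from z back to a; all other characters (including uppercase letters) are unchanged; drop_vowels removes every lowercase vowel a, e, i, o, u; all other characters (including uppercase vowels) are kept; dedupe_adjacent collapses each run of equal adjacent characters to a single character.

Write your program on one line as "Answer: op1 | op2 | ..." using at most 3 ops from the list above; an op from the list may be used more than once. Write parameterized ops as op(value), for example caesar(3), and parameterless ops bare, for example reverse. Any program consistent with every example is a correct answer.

drop(4) | reverse | swapcase

Check, running the answer program on each example:
  "riiudmjedlk" -> "dmjedlk" -> "kldejmd" -> "KLDEJMD"
  "fixxnsem" -> "nsem" -> "mesn" -> "MESN"
  "pyyoaohnmv" -> "aohnmv" -> "vmnhoa" -> "VMNHOA"
  "hyufu" -> "u" -> "u" -> "U"
  "mqhqksvlmpzc" -> "ksvlmpzc" -> "czpmlvsk" -> "CZPMLVSK"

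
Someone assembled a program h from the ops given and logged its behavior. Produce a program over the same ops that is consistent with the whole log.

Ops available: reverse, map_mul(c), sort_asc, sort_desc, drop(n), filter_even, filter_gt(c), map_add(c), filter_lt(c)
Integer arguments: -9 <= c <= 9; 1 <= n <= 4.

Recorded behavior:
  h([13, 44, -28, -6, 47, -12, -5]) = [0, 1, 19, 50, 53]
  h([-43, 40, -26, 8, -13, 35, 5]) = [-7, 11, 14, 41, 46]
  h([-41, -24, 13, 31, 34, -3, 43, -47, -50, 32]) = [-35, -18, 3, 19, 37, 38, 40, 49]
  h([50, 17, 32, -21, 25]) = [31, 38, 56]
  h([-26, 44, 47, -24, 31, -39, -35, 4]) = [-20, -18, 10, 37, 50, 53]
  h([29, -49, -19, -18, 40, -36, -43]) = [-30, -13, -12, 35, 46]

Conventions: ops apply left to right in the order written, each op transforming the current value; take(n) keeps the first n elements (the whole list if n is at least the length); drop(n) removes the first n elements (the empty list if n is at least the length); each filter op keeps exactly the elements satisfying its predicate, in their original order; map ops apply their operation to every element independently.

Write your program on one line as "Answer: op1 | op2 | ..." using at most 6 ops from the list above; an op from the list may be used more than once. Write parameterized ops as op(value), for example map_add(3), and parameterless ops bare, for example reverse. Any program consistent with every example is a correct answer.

map_add(1) | sort_desc | map_add(5) | sort_asc | drop(2)

Check, running the answer program on each example:
  [13, 44, -28, -6, 47, -12, -5] -> [14, 45, -27, -5, 48, -11, -4] -> [48, 45, 14, -4, -5, -11, -27] -> [53, 50, 19, 1, 0, -6, -22] -> [-22, -6, 0, 1, 19, 50, 53] -> [0, 1, 19, 50, 53]
  [-43, 40, -26, 8, -13, 35, 5] -> [-42, 41, -25, 9, -12, 36, 6] -> [41, 36, 9, 6, -12, -25, -42] -> [46, 41, 14, 11, -7, -20, -37] -> [-37, -20, -7, 11, 14, 41, 46] -> [-7, 11, 14, 41, 46]
  [-41, -24, 13, 31, 34, -3, 43, -47, -50, 32] -> [-40, -23, 14, 32, 35, -2, 44, -46, -49, 33] -> [44, 35, 33, 32, 14, -2, -23, -40, -46, -49] -> [49, 40, 38, 37, 19, 3, -18, -35, -41, -44] -> [-44, -41, -35, -18, 3, 19, 37, 38, 40, 49] -> [-35, -18, 3, 19, 37, 38, 40, 49]
  [50, 17, 32, -21, 25] -> [51, 18, 33, -20, 26] -> [51, 33, 26, 18, -20] -> [56, 38, 31, 23, -15] -> [-15, 23, 31, 38, 56] -> [31, 38, 56]
  [-26, 44, 47, -24, 31, -39, -35, 4] -> [-25, 45, 48, -23, 32, -38, -34, 5] -> [48, 45, 32, 5, -23, -25, -34, -38] -> [53, 50, 37, 10, -18, -20, -29, -33] -> [-33, -29, -20, -18, 10, 37, 50, 53] -> [-20, -18, 10, 37, 50, 53]
  [29, -49, -19, -18, 40, -36, -43] -> [30, -48, -18, -17, 41, -35, -42] -> [41, 30, -17, -18, -35, -42, -48] -> [46, 35, -12, -13, -30, -37, -43] -> [-43, -37, -30, -13, -12, 35, 46] -> [-30, -13, -12, 35, 46]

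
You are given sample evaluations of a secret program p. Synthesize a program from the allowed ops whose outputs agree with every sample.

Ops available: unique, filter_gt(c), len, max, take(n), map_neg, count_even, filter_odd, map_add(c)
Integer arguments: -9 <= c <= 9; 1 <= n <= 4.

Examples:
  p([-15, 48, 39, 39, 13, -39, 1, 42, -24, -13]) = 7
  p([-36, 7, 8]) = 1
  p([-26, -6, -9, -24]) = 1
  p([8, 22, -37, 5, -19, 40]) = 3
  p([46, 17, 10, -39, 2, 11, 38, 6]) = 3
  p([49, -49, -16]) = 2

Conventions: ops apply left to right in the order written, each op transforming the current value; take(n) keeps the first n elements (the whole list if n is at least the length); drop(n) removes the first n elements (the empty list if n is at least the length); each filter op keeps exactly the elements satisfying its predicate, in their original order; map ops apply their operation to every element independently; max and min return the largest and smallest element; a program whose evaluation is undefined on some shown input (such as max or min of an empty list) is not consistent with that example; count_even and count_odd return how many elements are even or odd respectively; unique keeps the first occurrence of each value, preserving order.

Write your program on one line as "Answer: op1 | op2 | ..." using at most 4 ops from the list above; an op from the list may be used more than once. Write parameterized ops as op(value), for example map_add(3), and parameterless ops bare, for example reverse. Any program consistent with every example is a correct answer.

map_add(-8) | filter_odd | map_neg | len

Check, running the answer program on each example:
  [-15, 48, 39, 39, 13, -39, 1, 42, -24, -13] -> [-23, 40, 31, 31, 5, -47, -7, 34, -32, -21] -> [-23, 31, 31, 5, -47, -7, -21] -> [23, -31, -31, -5, 47, 7, 21] -> 7
  [-36, 7, 8] -> [-44, -1, 0] -> [-1] -> [1] -> 1
  [-26, -6, -9, -24] -> [-34, -14, -17, -32] -> [-17] -> [17] -> 1
  [8, 22, -37, 5, -19, 40] -> [0, 14, -45, -3, -27, 32] -> [-45, -3, -27] -> [45, 3, 27] -> 3
  [46, 17, 10, -39, 2, 11, 38, 6] -> [38, 9, 2, -47, -6, 3, 30, -2] -> [9, -47, 3] -> [-9, 47, -3] -> 3
  [49, -49, -16] -> [41, -57, -24] -> [41, -57] -> [-41, 57] -> 2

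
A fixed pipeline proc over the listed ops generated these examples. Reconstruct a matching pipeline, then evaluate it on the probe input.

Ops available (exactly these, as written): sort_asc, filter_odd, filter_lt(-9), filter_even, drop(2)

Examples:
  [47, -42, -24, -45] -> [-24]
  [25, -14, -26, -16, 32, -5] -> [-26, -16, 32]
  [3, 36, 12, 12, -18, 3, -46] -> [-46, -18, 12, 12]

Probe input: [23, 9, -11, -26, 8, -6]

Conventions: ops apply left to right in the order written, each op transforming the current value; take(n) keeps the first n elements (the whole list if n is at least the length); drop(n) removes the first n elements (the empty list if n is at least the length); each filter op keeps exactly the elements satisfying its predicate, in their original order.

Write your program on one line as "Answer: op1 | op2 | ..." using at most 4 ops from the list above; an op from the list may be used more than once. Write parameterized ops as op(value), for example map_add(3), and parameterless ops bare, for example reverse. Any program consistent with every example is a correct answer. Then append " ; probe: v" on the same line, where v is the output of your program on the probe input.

drop(2) | filter_even | sort_asc ; probe: [-26, -6, 8]

Check, running the answer program on each example:
  [47, -42, -24, -45] -> [-24, -45] -> [-24] -> [-24]
  [25, -14, -26, -16, 32, -5] -> [-26, -16, 32, -5] -> [-26, -16, 32] -> [-26, -16, 32]
  [3, 36, 12, 12, -18, 3, -46] -> [12, 12, -18, 3, -46] -> [12, 12, -18, -46] -> [-46, -18, 12, 12]
  probe: [23, 9, -11, -26, 8, -6] -> [-11, -26, 8, -6] -> [-26, 8, -6] -> [-26, -6, 8]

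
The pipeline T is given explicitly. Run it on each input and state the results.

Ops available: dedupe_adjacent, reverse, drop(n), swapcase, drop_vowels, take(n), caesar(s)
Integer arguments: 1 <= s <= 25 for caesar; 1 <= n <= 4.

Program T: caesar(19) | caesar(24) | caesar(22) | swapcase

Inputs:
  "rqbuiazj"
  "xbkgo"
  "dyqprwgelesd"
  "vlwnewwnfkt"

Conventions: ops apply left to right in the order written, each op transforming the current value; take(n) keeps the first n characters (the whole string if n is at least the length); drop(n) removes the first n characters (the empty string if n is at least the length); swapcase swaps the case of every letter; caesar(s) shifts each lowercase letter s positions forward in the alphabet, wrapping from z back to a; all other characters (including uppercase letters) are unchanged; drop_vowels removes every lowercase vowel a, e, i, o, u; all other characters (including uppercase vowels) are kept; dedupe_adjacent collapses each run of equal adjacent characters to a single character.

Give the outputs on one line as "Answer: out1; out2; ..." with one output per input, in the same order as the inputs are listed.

Execution, op by op:
  "rqbuiazj" -> "kjunbtsc" -> "ihslzrqa" -> "edohvnmw" -> "EDOHVNMW"
  "xbkgo" -> "qudzh" -> "osbxf" -> "koxtb" -> "KOXTB"
  "dyqprwgelesd" -> "wrjikpzxexlw" -> "uphginxvcvju" -> "qldcejtryrfq" -> "QLDCEJTRYRFQ"
  "vlwnewwnfkt" -> "oepgxppgydm" -> "mcnevnnewbk" -> "iyjarjjasxg" -> "IYJARJJASXG"

"EDOHVNMW"; "KOXTB"; "QLDCEJTRYRFQ"; "IYJARJJASXG"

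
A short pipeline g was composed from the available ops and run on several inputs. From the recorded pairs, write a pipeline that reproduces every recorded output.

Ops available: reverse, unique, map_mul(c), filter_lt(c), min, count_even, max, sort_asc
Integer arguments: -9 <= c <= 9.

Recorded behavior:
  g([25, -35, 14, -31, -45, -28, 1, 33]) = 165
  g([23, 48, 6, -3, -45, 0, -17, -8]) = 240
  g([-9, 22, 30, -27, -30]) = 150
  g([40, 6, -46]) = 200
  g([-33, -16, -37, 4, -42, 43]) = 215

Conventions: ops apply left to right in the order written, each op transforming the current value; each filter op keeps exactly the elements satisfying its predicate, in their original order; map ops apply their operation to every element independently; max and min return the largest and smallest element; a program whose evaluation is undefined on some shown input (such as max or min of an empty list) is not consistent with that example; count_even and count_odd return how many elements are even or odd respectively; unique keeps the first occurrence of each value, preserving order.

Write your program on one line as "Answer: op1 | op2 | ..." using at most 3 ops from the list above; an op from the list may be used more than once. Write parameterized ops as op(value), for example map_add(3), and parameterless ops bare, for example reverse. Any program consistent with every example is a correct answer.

sort_asc | map_mul(5) | max

Check, running the answer program on each example:
  [25, -35, 14, -31, -45, -28, 1, 33] -> [-45, -35, -31, -28, 1, 14, 25, 33] -> [-225, -175, -155, -140, 5, 70, 125, 165] -> 165
  [23, 48, 6, -3, -45, 0, -17, -8] -> [-45, -17, -8, -3, 0, 6, 23, 48] -> [-225, -85, -40, -15, 0, 30, 115, 240] -> 240
  [-9, 22, 30, -27, -30] -> [-30, -27, -9, 22, 30] -> [-150, -135, -45, 110, 150] -> 150
  [40, 6, -46] -> [-46, 6, 40] -> [-230, 30, 200] -> 200
  [-33, -16, -37, 4, -42, 43] -> [-42, -37, -33, -16, 4, 43] -> [-210, -185, -165, -80, 20, 215] -> 215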